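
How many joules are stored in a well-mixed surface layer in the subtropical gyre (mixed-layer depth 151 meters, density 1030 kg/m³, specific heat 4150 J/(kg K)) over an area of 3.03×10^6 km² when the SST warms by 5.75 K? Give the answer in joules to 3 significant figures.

Areal heat capacity C = ρ c_p D = 1030 × 4150 × 151 = 6.45×10^8 J/(m²·K).
Heat per unit area: q = C ΔT = 6.45×10^8 × 5.75 = 3.71×10^9 J/m².
Total heat: Q = q × A = 3.71×10^9 × (3.03×10^6 × 10⁶ m²) = 1.12×10^22 J.

1.12×10^22 J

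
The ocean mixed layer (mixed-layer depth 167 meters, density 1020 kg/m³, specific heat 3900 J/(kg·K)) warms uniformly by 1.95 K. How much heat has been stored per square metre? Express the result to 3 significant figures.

1.30×10^9

Areal heat capacity C = ρ c_p D = 1020 × 3900 × 167 = 6.64×10^8 J/(m^2 K).
ΔQ = C ΔT = 6.64×10^8 × 1.95 = 1.30×10^9 J/m².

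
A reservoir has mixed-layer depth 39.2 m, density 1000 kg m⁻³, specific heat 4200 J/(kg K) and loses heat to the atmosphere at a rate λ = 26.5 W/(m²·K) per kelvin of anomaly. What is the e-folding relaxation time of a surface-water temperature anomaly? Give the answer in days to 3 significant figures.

71.9 days

Areal heat capacity C = ρ c_p D = 1000 × 4200 × 39.2 = 1.65×10^8 J/(m^2 K).
Relaxation time τ = C / λ = 1.65×10^8 / 26.5 = 6.21×10^6 s.
In days: 6.21×10^6 s / (86400 s/day) = 71.9 days.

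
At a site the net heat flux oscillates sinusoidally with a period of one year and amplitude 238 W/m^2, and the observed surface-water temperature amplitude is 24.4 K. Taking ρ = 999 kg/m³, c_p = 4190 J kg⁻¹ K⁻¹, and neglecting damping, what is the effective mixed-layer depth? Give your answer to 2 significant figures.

12 m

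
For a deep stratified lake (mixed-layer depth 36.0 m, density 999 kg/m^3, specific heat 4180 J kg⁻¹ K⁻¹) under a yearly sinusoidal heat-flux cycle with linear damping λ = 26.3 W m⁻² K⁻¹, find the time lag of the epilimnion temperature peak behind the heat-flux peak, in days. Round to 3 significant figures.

49.4 days

Areal heat capacity C = ρ c_p D = 999 × 4180 × 36.0 = 1.50×10^8 J/(m^2 K).
ω = 2π / 3.15×10^7 s = 1.99×10^-7 s⁻¹.
Phase lag φ = arctan(Cω/λ) = arctan(30.0/26.3) = 0.850 rad.
Time lag = φ / ω = 0.850 / 1.99×10^-7 = 4.27×10^6 s = 49.4 days.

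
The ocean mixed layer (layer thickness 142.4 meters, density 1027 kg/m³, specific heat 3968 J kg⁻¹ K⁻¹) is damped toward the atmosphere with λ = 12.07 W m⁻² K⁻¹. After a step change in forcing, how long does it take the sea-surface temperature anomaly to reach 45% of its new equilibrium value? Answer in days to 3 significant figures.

333 days

Areal heat capacity C = ρ c_p D = 1027 × 3968 × 142.4 = 5.80×10^8 J/(m²·K).
τ = C / λ = 5.80×10^8 / 12.07 = 4.81×10^7 s.
Fraction reached: 1 − e^(−t/τ) = 0.45 ⇒ t = −τ ln(1 − 0.45) = τ × 0.598.
t = 2.87×10^7 s = 333 days.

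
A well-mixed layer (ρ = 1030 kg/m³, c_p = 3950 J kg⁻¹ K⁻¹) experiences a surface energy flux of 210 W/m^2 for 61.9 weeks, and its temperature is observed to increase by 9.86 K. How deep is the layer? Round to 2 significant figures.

Heat input Q = F Δt = 210 × 3.74×10^7 s = 7.86×10^9 J/m².
Required areal heat capacity C = Q / ΔT = 7.97×10^8 J/(m²·K).
Depth D = C / (ρ c_p) = 7.97×10^8 / (1030 × 3950) = 196 m.

200 m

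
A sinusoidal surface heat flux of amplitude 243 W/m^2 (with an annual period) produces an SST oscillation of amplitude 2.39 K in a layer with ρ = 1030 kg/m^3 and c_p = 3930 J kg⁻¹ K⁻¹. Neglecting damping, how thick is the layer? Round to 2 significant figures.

ω = 2π / 3.15×10^7 s = 1.99×10^-7 s⁻¹.
Required C = F₀ / (A ω) = 243 / (2.39 × 1.99×10^-7) = 5.10×10^8 J/(m²·K).
D = C / (ρ c_p) = 5.10×10^8 / (1030 × 3930) = 126 m.

130 m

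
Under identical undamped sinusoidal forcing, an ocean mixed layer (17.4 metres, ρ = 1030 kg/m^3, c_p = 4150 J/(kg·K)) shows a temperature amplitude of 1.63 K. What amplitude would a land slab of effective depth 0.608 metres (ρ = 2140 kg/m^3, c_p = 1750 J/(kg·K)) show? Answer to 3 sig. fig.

53.2 K

C_ocean = 7.44×10^7 J/(m²·K); C_land = 2.28×10^6 J/(m²·K).
A ∝ 1/C ⇒ A_land = A_ocean × C_ocean/C_land = 1.63 × 32.7 = 53.2 K.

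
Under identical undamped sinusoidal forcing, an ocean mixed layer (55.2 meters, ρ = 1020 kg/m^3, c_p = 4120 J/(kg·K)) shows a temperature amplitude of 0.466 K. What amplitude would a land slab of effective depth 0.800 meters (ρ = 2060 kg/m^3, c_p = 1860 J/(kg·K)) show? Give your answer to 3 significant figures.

35.3 K

C_ocean = 2.32×10^8 J/(m²·K); C_land = 3.07×10^6 J/(m²·K).
A ∝ 1/C ⇒ A_land = A_ocean × C_ocean/C_land = 0.466 × 75.7 = 35.3 K.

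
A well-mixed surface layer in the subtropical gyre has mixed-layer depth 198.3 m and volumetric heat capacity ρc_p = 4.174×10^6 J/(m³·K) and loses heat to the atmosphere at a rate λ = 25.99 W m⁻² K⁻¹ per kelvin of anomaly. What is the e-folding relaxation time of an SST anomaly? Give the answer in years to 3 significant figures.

Areal heat capacity C = ρc_p × D = 4.174×10^6 × 198.3 = 8.28×10^8 J/(m²·K).
Relaxation time τ = C / λ = 8.28×10^8 / 25.99 = 3.18×10^7 s.
In years: 3.18×10^7 s / (3.156×10^7 s/year) = 1.01 years.

1.01 years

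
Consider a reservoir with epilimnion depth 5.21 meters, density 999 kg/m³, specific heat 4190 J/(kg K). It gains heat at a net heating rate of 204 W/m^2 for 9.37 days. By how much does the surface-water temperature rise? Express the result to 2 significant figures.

7.6 K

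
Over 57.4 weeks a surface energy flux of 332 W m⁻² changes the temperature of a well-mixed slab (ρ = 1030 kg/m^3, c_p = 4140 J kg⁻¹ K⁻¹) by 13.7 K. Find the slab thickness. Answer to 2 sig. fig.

Heat input Q = F Δt = 332 × 3.47×10^7 s = 1.15×10^10 J/m².
Required areal heat capacity C = Q / ΔT = 8.41×10^8 J/(m²·K).
Depth D = C / (ρ c_p) = 8.41×10^8 / (1030 × 4140) = 197 m.

200 m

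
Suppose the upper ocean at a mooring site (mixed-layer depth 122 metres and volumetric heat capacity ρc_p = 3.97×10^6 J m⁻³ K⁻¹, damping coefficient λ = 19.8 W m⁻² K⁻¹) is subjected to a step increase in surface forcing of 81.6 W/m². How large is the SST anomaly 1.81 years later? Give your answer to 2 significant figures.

Areal heat capacity C = ρc_p × D = 3.97×10^6 × 122 = 4.84×10^8 J m⁻² K⁻¹.
τ = C / λ = 4.84×10^8 / 19.8 = 2.45×10^7 s.
Equilibrium anomaly ΔT_eq = F / λ = 81.6 / 19.8 = 4.12 K.
t = 1.81 years = 5.71×10^7 s, so t/τ = 2.34.
ΔT(t) = ΔT_eq (1 − e^(−t/τ)) = 4.12 × (1 − e^−2.34) = 3.72 K.

3.7 K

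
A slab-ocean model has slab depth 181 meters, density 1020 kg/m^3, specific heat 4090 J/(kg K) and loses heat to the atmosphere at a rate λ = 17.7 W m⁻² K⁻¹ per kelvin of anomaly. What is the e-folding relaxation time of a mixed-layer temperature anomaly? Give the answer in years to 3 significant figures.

Areal heat capacity C = ρ c_p D = 1020 × 4090 × 181 = 7.55×10^8 J/(m²·K).
Relaxation time τ = C / λ = 7.55×10^8 / 17.7 = 4.27×10^7 s.
In years: 4.27×10^7 s / (3.156×10^7 s/year) = 1.35 years.

1.35 years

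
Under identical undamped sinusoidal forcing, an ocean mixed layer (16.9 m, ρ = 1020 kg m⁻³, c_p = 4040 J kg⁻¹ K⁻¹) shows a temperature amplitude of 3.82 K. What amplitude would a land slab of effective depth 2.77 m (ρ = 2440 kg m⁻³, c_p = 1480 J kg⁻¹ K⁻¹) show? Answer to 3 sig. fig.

C_ocean = 6.96×10^7 J/(m²·K); C_land = 1.00×10^7 J/(m²·K).
A ∝ 1/C ⇒ A_land = A_ocean × C_ocean/C_land = 3.82 × 6.96 = 26.6 K.

26.6 K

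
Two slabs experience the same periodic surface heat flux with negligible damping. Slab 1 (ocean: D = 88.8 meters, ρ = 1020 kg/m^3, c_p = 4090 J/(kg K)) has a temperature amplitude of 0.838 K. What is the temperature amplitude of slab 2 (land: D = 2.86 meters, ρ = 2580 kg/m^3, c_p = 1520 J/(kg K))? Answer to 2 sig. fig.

28 K

C_ocean = 3.70×10^8 J/(m²·K); C_land = 1.12×10^7 J/(m²·K).
A ∝ 1/C ⇒ A_land = A_ocean × C_ocean/C_land = 0.838 × 33.0 = 27.7 K.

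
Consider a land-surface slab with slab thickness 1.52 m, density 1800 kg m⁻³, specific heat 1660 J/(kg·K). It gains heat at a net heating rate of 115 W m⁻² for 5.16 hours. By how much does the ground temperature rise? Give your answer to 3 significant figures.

Areal heat capacity C = ρ c_p D = 1800 × 1660 × 1.52 = 4.54×10^6 J m⁻² K⁻¹.
Net heat input Q = F Δt = 115 × (5.16 hours × 3600 s/hour) = 2.14×10^6 J/m².
ΔT = Q / C = 2.14×10^6 / 4.54×10^6 = 0.470 K.

0.470 K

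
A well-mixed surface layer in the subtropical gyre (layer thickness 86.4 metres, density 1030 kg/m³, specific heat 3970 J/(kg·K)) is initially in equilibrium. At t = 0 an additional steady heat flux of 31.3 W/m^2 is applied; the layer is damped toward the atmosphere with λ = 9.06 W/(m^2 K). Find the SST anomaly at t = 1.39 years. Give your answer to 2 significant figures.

2.3 K

Areal heat capacity C = ρ c_p D = 1030 × 3970 × 86.4 = 3.53×10^8 J m⁻² K⁻¹.
τ = C / λ = 3.53×10^8 / 9.06 = 3.90×10^7 s.
Equilibrium anomaly ΔT_eq = F / λ = 31.3 / 9.06 = 3.45 K.
t = 1.39 years = 4.39×10^7 s, so t/τ = 1.12.
ΔT(t) = ΔT_eq (1 − e^(−t/τ)) = 3.45 × (1 − e^−1.12) = 2.33 K.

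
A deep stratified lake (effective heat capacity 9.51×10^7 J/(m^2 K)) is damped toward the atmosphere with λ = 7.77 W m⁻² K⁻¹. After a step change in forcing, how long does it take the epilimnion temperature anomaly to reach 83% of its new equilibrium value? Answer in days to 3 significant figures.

Areal heat capacity C = 9.51×10^7 J/(m^2 K) (given).
τ = C / λ = 9.51×10^7 / 7.77 = 1.22×10^7 s.
Fraction reached: 1 − e^(−t/τ) = 0.83 ⇒ t = −τ ln(1 − 0.83) = τ × 1.77.
t = 2.17×10^7 s = 251 days.

251 days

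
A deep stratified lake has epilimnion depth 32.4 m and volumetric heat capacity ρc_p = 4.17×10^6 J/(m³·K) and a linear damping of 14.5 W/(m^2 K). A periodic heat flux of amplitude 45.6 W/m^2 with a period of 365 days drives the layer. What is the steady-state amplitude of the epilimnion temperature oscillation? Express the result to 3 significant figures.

Areal heat capacity C = ρc_p × D = 4.17×10^6 × 32.4 = 1.35×10^8 J/(m²·K).
Angular frequency ω = 2π / T = 2π / 3.15×10^7 s = 1.99×10^-7 s⁻¹.
√((Cω)² + λ²) = √((26.9)² + 14.5²) = 30.6 W/(m²·K).
Amplitude A = F₀ / √((Cω)²+λ²) = 45.6 / 30.6 = 1.49 K.

1.49 K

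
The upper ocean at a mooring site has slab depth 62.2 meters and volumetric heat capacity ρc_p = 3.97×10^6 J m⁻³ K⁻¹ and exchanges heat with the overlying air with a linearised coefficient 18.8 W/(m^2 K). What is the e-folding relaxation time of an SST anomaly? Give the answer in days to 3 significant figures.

152 days

Areal heat capacity C = ρc_p × D = 3.97×10^6 × 62.2 = 2.47×10^8 J m⁻² K⁻¹.
Relaxation time τ = C / λ = 2.47×10^8 / 18.8 = 1.31×10^7 s.
In days: 1.31×10^7 s / (86400 s/day) = 152 days.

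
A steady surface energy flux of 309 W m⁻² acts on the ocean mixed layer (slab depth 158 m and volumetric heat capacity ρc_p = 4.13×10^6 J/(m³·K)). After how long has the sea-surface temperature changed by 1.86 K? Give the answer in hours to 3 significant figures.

1090 hours

Areal heat capacity C = ρc_p × D = 4.13×10^6 × 158 = 6.53×10^8 J m⁻² K⁻¹.
Time required: Δt = C ΔT / F = 6.53×10^8 × 1.86 / 309 = 3.93×10^6 s.
In hours: 3.93×10^6 s / (3600 s/hour) = 1090 hours.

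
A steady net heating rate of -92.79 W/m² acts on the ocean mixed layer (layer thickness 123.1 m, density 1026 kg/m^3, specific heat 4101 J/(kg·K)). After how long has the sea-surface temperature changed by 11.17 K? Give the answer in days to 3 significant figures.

722 days

Areal heat capacity C = ρ c_p D = 1026 × 4101 × 123.1 = 5.18×10^8 J m⁻² K⁻¹.
Time required: Δt = C ΔT / F = 5.18×10^8 × -11.17 / -92.79 = 6.24×10^7 s.
In days: 6.24×10^7 s / (86400 s/day) = 722 days.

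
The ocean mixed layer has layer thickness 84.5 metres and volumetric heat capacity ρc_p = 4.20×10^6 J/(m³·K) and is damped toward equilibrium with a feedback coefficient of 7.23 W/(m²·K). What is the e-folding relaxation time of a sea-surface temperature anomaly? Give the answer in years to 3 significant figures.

Areal heat capacity C = ρc_p × D = 4.20×10^6 × 84.5 = 3.55×10^8 J/(m²·K).
Relaxation time τ = C / λ = 3.55×10^8 / 7.23 = 4.91×10^7 s.
In years: 4.91×10^7 s / (3.156×10^7 s/year) = 1.56 years.

1.56 years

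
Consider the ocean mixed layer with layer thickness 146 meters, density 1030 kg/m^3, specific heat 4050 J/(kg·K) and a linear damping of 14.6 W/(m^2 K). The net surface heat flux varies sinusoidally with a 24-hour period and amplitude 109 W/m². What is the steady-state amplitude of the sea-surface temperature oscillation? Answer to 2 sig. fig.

Areal heat capacity C = ρ c_p D = 1030 × 4050 × 146 = 6.09×10^8 J m⁻² K⁻¹.
Angular frequency ω = 2π / T = 2π / 86400 s = 7.27×10^-5 s⁻¹.
√((Cω)² + λ²) = √((44300)² + 14.6²) = 44300 W/(m²·K).
Amplitude A = F₀ / √((Cω)²+λ²) = 109 / 44300 = 0.00246 K.

0.0025 K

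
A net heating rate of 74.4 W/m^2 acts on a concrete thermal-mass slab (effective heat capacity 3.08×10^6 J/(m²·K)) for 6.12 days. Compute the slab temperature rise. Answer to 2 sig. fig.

13 K

Areal heat capacity C = 3.08×10^6 J/(m²·K) (given).
Net heat input Q = F Δt = 74.4 × (6.12 days × 86400 s/day) = 3.93×10^7 J/m².
ΔT = Q / C = 3.93×10^7 / 3.08×10^6 = 12.8 K.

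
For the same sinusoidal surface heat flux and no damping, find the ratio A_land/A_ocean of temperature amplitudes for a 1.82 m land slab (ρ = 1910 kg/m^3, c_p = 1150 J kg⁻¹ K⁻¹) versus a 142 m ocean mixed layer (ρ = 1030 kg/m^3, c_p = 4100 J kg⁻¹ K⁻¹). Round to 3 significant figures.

C_ocean = 1030 × 4100 × 142 = 6.00×10^8 J/(m²·K).
C_land = 1910 × 1150 × 1.82 = 4.00×10^6 J/(m²·K).
Undamped amplitude ∝ 1/C, so A_land/A_ocean = C_ocean/C_land = 150.

150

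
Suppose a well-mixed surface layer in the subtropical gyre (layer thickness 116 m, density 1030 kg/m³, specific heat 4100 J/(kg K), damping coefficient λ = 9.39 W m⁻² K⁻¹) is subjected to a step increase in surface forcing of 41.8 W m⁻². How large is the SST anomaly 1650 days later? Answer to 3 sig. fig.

Areal heat capacity C = ρ c_p D = 1030 × 4100 × 116 = 4.90×10^8 J m⁻² K⁻¹.
τ = C / λ = 4.90×10^8 / 9.39 = 5.22×10^7 s.
Equilibrium anomaly ΔT_eq = F / λ = 41.8 / 9.39 = 4.45 K.
t = 1650 days = 1.43×10^8 s, so t/τ = 2.73.
ΔT(t) = ΔT_eq (1 − e^(−t/τ)) = 4.45 × (1 − e^−2.73) = 4.16 K.

4.16 K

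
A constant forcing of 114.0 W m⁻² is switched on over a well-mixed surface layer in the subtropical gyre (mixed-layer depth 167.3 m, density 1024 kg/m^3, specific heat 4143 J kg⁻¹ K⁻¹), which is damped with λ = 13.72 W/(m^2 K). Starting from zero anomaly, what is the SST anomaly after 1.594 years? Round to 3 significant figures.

5.17 K

Areal heat capacity C = ρ c_p D = 1024 × 4143 × 167.3 = 7.10×10^8 J/(m^2 K).
τ = C / λ = 7.10×10^8 / 13.72 = 5.17×10^7 s.
Equilibrium anomaly ΔT_eq = F / λ = 114.0 / 13.72 = 8.31 K.
t = 1.594 years = 5.03×10^7 s, so t/τ = 0.972.
ΔT(t) = ΔT_eq (1 − e^(−t/τ)) = 8.31 × (1 − e^−0.972) = 5.17 K.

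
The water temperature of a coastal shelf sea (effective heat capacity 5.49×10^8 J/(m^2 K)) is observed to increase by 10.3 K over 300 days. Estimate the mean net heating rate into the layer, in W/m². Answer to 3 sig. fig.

218

Areal heat capacity C = 5.49×10^8 J/(m^2 K) (given).
Required heat per unit area: Q = C ΔT = 5.49×10^8 × 10.3 = 5.65×10^9 J/m².
Flux F = Q / Δt = 5.65×10^9 / 2.59×10^7 s = 218 W/m².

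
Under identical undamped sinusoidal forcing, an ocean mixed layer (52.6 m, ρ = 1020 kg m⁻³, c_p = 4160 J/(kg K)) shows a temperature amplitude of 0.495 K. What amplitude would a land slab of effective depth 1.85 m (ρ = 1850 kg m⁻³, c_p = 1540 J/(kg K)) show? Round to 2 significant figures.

C_ocean = 2.23×10^8 J/(m²·K); C_land = 5.27×10^6 J/(m²·K).
A ∝ 1/C ⇒ A_land = A_ocean × C_ocean/C_land = 0.495 × 42.3 = 21.0 K.

21 K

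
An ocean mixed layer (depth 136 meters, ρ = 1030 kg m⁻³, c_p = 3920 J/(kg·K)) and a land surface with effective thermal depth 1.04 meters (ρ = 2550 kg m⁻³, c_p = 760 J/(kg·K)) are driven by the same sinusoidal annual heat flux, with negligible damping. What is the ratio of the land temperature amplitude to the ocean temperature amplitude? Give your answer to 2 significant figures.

270

C_ocean = 1030 × 3920 × 136 = 5.49×10^8 J/(m²·K).
C_land = 2550 × 760 × 1.04 = 2.02×10^6 J/(m²·K).
Undamped amplitude ∝ 1/C, so A_land/A_ocean = C_ocean/C_land = 272.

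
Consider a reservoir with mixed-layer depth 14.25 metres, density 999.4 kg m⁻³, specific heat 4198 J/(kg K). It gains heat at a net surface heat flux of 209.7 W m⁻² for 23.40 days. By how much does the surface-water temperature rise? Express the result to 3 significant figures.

7.09 K

Areal heat capacity C = ρ c_p D = 999.4 × 4198 × 14.25 = 5.98×10^7 J m⁻² K⁻¹.
Net heat input Q = F Δt = 209.7 × (23.40 days × 86400 s/day) = 4.24×10^8 J/m².
ΔT = Q / C = 4.24×10^8 / 5.98×10^7 = 7.09 K.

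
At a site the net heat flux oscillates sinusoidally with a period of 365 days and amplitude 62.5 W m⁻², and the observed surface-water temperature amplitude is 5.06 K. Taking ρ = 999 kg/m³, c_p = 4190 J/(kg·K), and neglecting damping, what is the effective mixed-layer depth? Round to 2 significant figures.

ω = 2π / 3.15×10^7 s = 1.99×10^-7 s⁻¹.
Required C = F₀ / (A ω) = 62.5 / (5.06 × 1.99×10^-7) = 6.20×10^7 J/(m²·K).
D = C / (ρ c_p) = 6.20×10^7 / (999 × 4190) = 14.8 m.

15 m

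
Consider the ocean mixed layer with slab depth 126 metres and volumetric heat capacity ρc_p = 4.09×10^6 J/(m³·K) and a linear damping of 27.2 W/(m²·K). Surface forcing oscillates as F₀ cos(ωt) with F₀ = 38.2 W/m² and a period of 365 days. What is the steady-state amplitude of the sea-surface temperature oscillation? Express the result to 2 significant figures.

0.36 K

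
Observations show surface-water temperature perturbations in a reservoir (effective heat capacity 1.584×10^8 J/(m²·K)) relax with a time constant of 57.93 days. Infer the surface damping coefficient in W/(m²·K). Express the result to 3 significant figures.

31.6

Areal heat capacity C = 1.584×10^8 J/(m²·K) (given).
τ = 57.93 days = 5.01×10^6 s.
λ = C / τ = 1.58×10^8 / 5.01×10^6 = 31.6 W/(m²·K).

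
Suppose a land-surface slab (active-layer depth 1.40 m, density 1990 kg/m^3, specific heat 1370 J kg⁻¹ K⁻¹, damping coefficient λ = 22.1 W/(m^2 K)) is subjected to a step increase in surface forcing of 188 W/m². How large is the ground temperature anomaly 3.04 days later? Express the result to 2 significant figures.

6.6 K

Areal heat capacity C = ρ c_p D = 1990 × 1370 × 1.40 = 3.82×10^6 J/(m²·K).
τ = C / λ = 3.82×10^6 / 22.1 = 1.73×10^5 s.
Equilibrium anomaly ΔT_eq = F / λ = 188 / 22.1 = 8.51 K.
t = 3.04 days = 2.63×10^5 s, so t/τ = 1.52.
ΔT(t) = ΔT_eq (1 − e^(−t/τ)) = 8.51 × (1 − e^−1.52) = 6.65 K.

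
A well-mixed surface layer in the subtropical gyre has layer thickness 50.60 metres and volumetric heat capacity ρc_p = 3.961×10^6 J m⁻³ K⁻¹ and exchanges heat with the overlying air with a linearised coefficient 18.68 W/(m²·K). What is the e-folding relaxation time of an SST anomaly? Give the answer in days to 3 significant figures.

Areal heat capacity C = ρc_p × D = 3.961×10^6 × 50.60 = 2.00×10^8 J m⁻² K⁻¹.
Relaxation time τ = C / λ = 2.00×10^8 / 18.68 = 1.07×10^7 s.
In days: 1.07×10^7 s / (86400 s/day) = 124 days.

124 days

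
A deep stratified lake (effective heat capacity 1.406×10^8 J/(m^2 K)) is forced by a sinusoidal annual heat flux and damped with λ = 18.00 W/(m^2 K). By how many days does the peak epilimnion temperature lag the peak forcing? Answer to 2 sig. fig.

58 days

Areal heat capacity C = 1.406×10^8 J/(m^2 K) (given).
ω = 2π / 3.15×10^7 s = 1.99×10^-7 s⁻¹.
Phase lag φ = arctan(Cω/λ) = arctan(28.0/18.00) = 1.00 rad.
Time lag = φ / ω = 1.00 / 1.99×10^-7 = 5.02×10^6 s = 58.1 days.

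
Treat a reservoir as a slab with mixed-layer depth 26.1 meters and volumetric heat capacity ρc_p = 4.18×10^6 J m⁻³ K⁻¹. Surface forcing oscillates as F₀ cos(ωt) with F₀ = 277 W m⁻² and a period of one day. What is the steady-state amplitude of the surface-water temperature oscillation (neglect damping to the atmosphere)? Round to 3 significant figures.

Areal heat capacity C = ρc_p × D = 4.18×10^6 × 26.1 = 1.09×10^8 J/(m²·K).
Angular frequency ω = 2π / T = 2π / 86400 s = 7.27×10^-5 s⁻¹.
Cω = 1.09×10^8 × 7.27×10^-5 = 7930 W/(m²·K).
Amplitude A = F₀ / (Cω) = 277 / 7930 = 0.0349 K.

0.0349 K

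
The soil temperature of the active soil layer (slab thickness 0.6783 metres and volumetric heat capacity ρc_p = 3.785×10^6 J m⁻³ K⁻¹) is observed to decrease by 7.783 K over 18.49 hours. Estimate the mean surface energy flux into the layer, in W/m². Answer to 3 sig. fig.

Areal heat capacity C = ρc_p × D = 3.785×10^6 × 0.6783 = 2.57×10^6 J m⁻² K⁻¹.
Required heat per unit area: Q = C ΔT = 2.57×10^6 × -7.783 = -2.00×10^7 J/m².
Flux F = Q / Δt = -2.00×10^7 / 66600 s = -300 W/m².

-300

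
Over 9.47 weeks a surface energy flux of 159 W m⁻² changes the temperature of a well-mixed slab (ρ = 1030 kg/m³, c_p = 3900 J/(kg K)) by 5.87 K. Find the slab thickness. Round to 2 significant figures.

39 m

Heat input Q = F Δt = 159 × 5.73×10^6 s = 9.11×10^8 J/m².
Required areal heat capacity C = Q / ΔT = 1.55×10^8 J/(m²·K).
Depth D = C / (ρ c_p) = 1.55×10^8 / (1030 × 3900) = 38.6 m.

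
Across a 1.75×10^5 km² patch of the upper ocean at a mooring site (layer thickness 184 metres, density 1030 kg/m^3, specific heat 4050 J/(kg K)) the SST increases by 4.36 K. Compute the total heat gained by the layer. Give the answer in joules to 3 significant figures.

5.86×10^20 J

Areal heat capacity C = ρ c_p D = 1030 × 4050 × 184 = 7.68×10^8 J/(m²·K).
Heat per unit area: q = C ΔT = 7.68×10^8 × 4.36 = 3.35×10^9 J/m².
Total heat: Q = q × A = 3.35×10^9 × (1.75×10^5 × 10⁶ m²) = 5.86×10^20 J.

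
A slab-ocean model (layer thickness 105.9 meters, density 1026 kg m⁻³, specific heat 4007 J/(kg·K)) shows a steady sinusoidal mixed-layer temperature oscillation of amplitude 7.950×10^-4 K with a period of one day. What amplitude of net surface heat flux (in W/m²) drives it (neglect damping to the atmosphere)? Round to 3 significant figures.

25.2

Areal heat capacity C = ρ c_p D = 1026 × 4007 × 105.9 = 4.35×10^8 J/(m²·K).
ω = 2π / 86400 s = 7.27×10^-5 s⁻¹.
Cω = 4.35×10^8 × 7.27×10^-5 = 31700 W/(m²·K).
F₀ = A × Cω = 7.950×10^-4 × 31700 = 25.2 W/m².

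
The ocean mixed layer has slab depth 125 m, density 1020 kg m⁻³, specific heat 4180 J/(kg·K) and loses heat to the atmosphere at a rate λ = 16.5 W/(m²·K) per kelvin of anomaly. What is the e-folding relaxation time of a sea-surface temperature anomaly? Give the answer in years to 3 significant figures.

Areal heat capacity C = ρ c_p D = 1020 × 4180 × 125 = 5.33×10^8 J/(m²·K).
Relaxation time τ = C / λ = 5.33×10^8 / 16.5 = 3.23×10^7 s.
In years: 3.23×10^7 s / (3.156×10^7 s/year) = 1.02 years.

1.02 years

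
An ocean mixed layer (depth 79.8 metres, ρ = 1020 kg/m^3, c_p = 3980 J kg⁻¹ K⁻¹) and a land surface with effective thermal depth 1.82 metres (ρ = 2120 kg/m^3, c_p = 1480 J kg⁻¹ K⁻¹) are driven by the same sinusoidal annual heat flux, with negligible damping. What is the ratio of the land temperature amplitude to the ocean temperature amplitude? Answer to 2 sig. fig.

57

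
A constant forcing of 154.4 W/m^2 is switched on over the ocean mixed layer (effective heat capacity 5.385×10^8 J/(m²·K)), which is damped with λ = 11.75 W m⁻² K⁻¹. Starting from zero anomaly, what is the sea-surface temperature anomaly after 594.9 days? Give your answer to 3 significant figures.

Areal heat capacity C = 5.385×10^8 J/(m²·K) (given).
τ = C / λ = 5.38×10^8 / 11.75 = 4.58×10^7 s.
Equilibrium anomaly ΔT_eq = F / λ = 154.4 / 11.75 = 13.1 K.
t = 594.9 days = 5.14×10^7 s, so t/τ = 1.12.
ΔT(t) = ΔT_eq (1 − e^(−t/τ)) = 13.1 × (1 − e^−1.12) = 8.86 K.

8.86 K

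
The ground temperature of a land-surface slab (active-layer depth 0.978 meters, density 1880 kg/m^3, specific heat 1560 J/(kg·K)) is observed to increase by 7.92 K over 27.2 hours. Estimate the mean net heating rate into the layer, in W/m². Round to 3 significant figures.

232

Areal heat capacity C = ρ c_p D = 1880 × 1560 × 0.978 = 2.87×10^6 J/(m²·K).
Required heat per unit area: Q = C ΔT = 2.87×10^6 × 7.92 = 2.27×10^7 J/m².
Flux F = Q / Δt = 2.27×10^7 / 97900 s = 232 W/m².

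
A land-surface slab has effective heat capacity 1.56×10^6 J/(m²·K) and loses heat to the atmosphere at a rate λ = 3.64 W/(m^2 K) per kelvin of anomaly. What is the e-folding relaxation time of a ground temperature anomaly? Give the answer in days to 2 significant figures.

Areal heat capacity C = 1.56×10^6 J/(m²·K) (given).
Relaxation time τ = C / λ = 1.56×10^6 / 3.64 = 4.29×10^5 s.
In days: 4.29×10^5 s / (86400 s/day) = 4.96 days.

5.0 days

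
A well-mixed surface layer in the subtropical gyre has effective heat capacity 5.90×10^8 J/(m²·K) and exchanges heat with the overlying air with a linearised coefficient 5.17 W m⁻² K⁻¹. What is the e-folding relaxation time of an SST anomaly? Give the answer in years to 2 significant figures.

3.6 years

Areal heat capacity C = 5.90×10^8 J/(m²·K) (given).
Relaxation time τ = C / λ = 5.90×10^8 / 5.17 = 1.14×10^8 s.
In years: 1.14×10^8 s / (3.156×10^7 s/year) = 3.62 years.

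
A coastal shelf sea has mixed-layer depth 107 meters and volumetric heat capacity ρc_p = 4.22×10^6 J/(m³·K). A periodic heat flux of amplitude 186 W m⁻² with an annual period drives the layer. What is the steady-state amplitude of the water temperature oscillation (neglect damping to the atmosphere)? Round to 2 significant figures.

2.1 K

Areal heat capacity C = ρc_p × D = 4.22×10^6 × 107 = 4.52×10^8 J/(m^2 K).
Angular frequency ω = 2π / T = 2π / 3.15×10^7 s = 1.99×10^-7 s⁻¹.
Cω = 4.52×10^8 × 1.99×10^-7 = 90.0 W/(m²·K).
Amplitude A = F₀ / (Cω) = 186 / 90.0 = 2.07 K.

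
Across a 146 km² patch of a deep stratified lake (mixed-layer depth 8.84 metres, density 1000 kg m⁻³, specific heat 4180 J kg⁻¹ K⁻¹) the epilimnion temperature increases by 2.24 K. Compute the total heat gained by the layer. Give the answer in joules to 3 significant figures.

1.21×10^16 J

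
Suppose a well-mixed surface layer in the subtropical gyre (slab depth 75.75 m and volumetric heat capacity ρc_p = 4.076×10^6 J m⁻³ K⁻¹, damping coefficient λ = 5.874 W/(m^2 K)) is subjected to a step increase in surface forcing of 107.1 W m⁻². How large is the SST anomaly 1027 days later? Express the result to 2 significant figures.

15 K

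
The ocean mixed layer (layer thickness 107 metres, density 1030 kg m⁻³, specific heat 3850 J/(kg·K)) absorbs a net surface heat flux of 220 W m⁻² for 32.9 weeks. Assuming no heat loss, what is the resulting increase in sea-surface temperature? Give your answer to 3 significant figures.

10.3 K

Areal heat capacity C = ρ c_p D = 1030 × 3850 × 107 = 4.24×10^8 J m⁻² K⁻¹.
Net heat input Q = F Δt = 220 × (32.9 weeks × 6.048×10^5 s/week) = 4.38×10^9 J/m².
ΔT = Q / C = 4.38×10^9 / 4.24×10^8 = 10.3 K.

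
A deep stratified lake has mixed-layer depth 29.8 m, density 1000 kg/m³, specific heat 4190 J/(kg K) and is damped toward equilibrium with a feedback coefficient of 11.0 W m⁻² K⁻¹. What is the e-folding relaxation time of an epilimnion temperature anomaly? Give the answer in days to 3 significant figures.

131 days

Areal heat capacity C = ρ c_p D = 1000 × 4190 × 29.8 = 1.25×10^8 J/(m²·K).
Relaxation time τ = C / λ = 1.25×10^8 / 11.0 = 1.14×10^7 s.
In days: 1.14×10^7 s / (86400 s/day) = 131 days.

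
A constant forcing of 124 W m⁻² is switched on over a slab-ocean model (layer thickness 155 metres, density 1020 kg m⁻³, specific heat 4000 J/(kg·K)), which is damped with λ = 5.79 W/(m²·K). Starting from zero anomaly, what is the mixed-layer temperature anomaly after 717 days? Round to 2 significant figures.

Areal heat capacity C = ρ c_p D = 1020 × 4000 × 155 = 6.32×10^8 J/(m²·K).
τ = C / λ = 6.32×10^8 / 5.79 = 1.09×10^8 s.
Equilibrium anomaly ΔT_eq = F / λ = 124 / 5.79 = 21.4 K.
t = 717 days = 6.19×10^7 s, so t/τ = 0.567.
ΔT(t) = ΔT_eq (1 − e^(−t/τ)) = 21.4 × (1 − e^−0.567) = 9.27 K.

9.3 K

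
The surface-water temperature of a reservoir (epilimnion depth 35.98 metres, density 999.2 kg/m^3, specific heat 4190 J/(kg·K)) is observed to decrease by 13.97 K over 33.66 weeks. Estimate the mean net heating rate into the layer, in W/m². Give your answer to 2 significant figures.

Areal heat capacity C = ρ c_p D = 999.2 × 4190 × 35.98 = 1.51×10^8 J m⁻² K⁻¹.
Required heat per unit area: Q = C ΔT = 1.51×10^8 × -13.97 = -2.10×10^9 J/m².
Flux F = Q / Δt = -2.10×10^9 / 2.04×10^7 s = -103 W/m².

-100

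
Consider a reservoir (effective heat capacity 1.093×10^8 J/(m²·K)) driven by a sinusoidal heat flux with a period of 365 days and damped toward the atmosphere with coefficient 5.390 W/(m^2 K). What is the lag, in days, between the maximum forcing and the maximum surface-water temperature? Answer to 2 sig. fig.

77 days

Areal heat capacity C = 1.093×10^8 J/(m²·K) (given).
ω = 2π / 3.15×10^7 s = 1.99×10^-7 s⁻¹.
Phase lag φ = arctan(Cω/λ) = arctan(21.8/5.390) = 1.33 rad.
Time lag = φ / ω = 1.33 / 1.99×10^-7 = 6.67×10^6 s = 77.2 days.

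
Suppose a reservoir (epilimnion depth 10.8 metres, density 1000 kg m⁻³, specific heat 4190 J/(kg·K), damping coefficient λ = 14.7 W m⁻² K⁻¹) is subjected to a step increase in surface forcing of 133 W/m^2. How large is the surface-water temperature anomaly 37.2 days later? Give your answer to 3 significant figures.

Areal heat capacity C = ρ c_p D = 1000 × 4190 × 10.8 = 4.53×10^7 J/(m²·K).
τ = C / λ = 4.53×10^7 / 14.7 = 3.08×10^6 s.
Equilibrium anomaly ΔT_eq = F / λ = 133 / 14.7 = 9.05 K.
t = 37.2 days = 3.21×10^6 s, so t/τ = 1.04.
ΔT(t) = ΔT_eq (1 − e^(−t/τ)) = 9.05 × (1 − e^−1.04) = 5.86 K.

5.86 K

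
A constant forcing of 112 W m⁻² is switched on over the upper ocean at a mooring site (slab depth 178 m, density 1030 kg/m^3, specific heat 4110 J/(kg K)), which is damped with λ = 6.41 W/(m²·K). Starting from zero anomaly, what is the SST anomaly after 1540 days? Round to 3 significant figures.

11.8 K

Areal heat capacity C = ρ c_p D = 1030 × 4110 × 178 = 7.54×10^8 J/(m^2 K).
τ = C / λ = 7.54×10^8 / 6.41 = 1.18×10^8 s.
Equilibrium anomaly ΔT_eq = F / λ = 112 / 6.41 = 17.5 K.
t = 1540 days = 1.33×10^8 s, so t/τ = 1.13.
ΔT(t) = ΔT_eq (1 − e^(−t/τ)) = 17.5 × (1 − e^−1.13) = 11.8 K.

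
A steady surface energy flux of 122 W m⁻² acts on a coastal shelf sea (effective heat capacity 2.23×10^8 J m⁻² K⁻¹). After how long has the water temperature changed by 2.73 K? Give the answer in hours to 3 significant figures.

1390 hours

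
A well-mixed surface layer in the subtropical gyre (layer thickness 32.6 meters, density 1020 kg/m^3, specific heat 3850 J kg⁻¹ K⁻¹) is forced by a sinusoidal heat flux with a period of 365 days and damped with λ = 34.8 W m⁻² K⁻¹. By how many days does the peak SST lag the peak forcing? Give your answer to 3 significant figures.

Areal heat capacity C = ρ c_p D = 1020 × 3850 × 32.6 = 1.28×10^8 J/(m²·K).
ω = 2π / 3.15×10^7 s = 1.99×10^-7 s⁻¹.
Phase lag φ = arctan(Cω/λ) = arctan(25.5/34.8) = 0.632 rad.
Time lag = φ / ω = 0.632 / 1.99×10^-7 = 3.17×10^6 s = 36.7 days.

36.7 days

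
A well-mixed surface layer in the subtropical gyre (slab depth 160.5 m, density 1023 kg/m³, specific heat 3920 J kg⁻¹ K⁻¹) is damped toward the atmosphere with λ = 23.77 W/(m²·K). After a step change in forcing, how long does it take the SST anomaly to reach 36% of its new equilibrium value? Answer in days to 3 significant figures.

Areal heat capacity C = ρ c_p D = 1023 × 3920 × 160.5 = 6.44×10^8 J/(m²·K).
τ = C / λ = 6.44×10^8 / 23.77 = 2.71×10^7 s.
Fraction reached: 1 − e^(−t/τ) = 0.36 ⇒ t = −τ ln(1 − 0.36) = τ × 0.446.
t = 1.21×10^7 s = 140 days.

140 days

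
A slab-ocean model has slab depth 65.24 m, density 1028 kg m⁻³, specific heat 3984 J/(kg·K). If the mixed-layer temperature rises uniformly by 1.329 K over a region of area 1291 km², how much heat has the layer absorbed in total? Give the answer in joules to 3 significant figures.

4.58×10^17 J

Areal heat capacity C = ρ c_p D = 1028 × 3984 × 65.24 = 2.67×10^8 J m⁻² K⁻¹.
Heat per unit area: q = C ΔT = 2.67×10^8 × 1.329 = 3.55×10^8 J/m².
Total heat: Q = q × A = 3.55×10^8 × (1291 × 10⁶ m²) = 4.58×10^17 J.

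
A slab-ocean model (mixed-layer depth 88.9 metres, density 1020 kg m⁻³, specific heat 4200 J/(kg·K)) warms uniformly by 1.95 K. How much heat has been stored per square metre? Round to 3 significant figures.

7.43×10^8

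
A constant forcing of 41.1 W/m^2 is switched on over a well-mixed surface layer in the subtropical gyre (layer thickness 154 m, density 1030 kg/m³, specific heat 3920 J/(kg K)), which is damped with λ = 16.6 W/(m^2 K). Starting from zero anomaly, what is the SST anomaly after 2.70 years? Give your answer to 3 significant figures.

2.22 K

Areal heat capacity C = ρ c_p D = 1030 × 3920 × 154 = 6.22×10^8 J m⁻² K⁻¹.
τ = C / λ = 6.22×10^8 / 16.6 = 3.75×10^7 s.
Equilibrium anomaly ΔT_eq = F / λ = 41.1 / 16.6 = 2.48 K.
t = 2.70 years = 8.52×10^7 s, so t/τ = 2.27.
ΔT(t) = ΔT_eq (1 − e^(−t/τ)) = 2.48 × (1 − e^−2.27) = 2.22 K.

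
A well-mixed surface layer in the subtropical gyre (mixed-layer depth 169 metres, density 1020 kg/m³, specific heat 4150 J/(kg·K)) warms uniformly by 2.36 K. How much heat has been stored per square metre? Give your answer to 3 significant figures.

Areal heat capacity C = ρ c_p D = 1020 × 4150 × 169 = 7.15×10^8 J m⁻² K⁻¹.
ΔQ = C ΔT = 7.15×10^8 × 2.36 = 1.69×10^9 J/m².

1.69×10^9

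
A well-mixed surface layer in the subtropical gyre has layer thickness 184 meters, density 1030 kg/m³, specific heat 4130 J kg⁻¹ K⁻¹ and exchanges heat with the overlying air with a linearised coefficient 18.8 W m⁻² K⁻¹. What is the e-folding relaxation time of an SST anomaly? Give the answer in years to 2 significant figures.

1.3 years

Areal heat capacity C = ρ c_p D = 1030 × 4130 × 184 = 7.83×10^8 J/(m²·K).
Relaxation time τ = C / λ = 7.83×10^8 / 18.8 = 4.16×10^7 s.
In years: 4.16×10^7 s / (3.156×10^7 s/year) = 1.32 years.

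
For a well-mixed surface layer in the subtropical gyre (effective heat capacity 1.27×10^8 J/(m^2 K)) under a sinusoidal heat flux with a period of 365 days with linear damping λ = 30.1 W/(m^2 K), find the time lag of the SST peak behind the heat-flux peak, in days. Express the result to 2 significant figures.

Areal heat capacity C = 1.27×10^8 J/(m^2 K) (given).
ω = 2π / 3.15×10^7 s = 1.99×10^-7 s⁻¹.
Phase lag φ = arctan(Cω/λ) = arctan(25.3/30.1) = 0.699 rad.
Time lag = φ / ω = 0.699 / 1.99×10^-7 = 3.51×10^6 s = 40.6 days.

41 days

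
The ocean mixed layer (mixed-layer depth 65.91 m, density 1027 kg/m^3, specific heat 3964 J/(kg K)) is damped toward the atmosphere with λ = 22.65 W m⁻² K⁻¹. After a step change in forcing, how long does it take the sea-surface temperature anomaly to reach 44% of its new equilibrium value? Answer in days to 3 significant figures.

79.5 days

Areal heat capacity C = ρ c_p D = 1027 × 3964 × 65.91 = 2.68×10^8 J/(m^2 K).
τ = C / λ = 2.68×10^8 / 22.65 = 1.18×10^7 s.
Fraction reached: 1 − e^(−t/τ) = 0.44 ⇒ t = −τ ln(1 − 0.44) = τ × 0.580.
t = 6.87×10^6 s = 79.5 days.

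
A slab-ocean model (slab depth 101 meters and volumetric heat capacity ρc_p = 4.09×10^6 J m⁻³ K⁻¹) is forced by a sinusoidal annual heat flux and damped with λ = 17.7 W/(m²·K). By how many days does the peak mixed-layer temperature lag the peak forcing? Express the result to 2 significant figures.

Areal heat capacity C = ρc_p × D = 4.09×10^6 × 101 = 4.13×10^8 J m⁻² K⁻¹.
ω = 2π / 3.15×10^7 s = 1.99×10^-7 s⁻¹.
Phase lag φ = arctan(Cω/λ) = arctan(82.3/17.7) = 1.36 rad.
Time lag = φ / ω = 1.36 / 1.99×10^-7 = 6.82×10^6 s = 78.9 days.

79 days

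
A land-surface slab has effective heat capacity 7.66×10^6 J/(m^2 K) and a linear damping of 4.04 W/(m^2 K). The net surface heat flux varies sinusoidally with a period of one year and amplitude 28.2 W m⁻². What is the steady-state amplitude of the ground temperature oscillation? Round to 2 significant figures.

6.5 K

Areal heat capacity C = 7.66×10^6 J/(m^2 K) (given).
Angular frequency ω = 2π / T = 2π / 3.15×10^7 s = 1.99×10^-7 s⁻¹.
√((Cω)² + λ²) = √((1.53)² + 4.04²) = 4.32 W/(m²·K).
Amplitude A = F₀ / √((Cω)²+λ²) = 28.2 / 4.32 = 6.53 K.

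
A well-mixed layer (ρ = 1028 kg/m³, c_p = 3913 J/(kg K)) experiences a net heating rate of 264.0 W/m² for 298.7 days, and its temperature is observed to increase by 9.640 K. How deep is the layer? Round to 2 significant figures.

180 m

Heat input Q = F Δt = 264.0 × 2.58×10^7 s = 6.81×10^9 J/m².
Required areal heat capacity C = Q / ΔT = 7.07×10^8 J/(m²·K).
Depth D = C / (ρ c_p) = 7.07×10^8 / (1028 × 3913) = 176 m.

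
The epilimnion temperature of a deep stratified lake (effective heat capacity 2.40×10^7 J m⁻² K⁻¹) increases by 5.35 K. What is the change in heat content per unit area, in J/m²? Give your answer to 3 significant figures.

1.28×10^8

Areal heat capacity C = 2.40×10^7 J m⁻² K⁻¹ (given).
ΔQ = C ΔT = 2.40×10^7 × 5.35 = 1.28×10^8 J/m².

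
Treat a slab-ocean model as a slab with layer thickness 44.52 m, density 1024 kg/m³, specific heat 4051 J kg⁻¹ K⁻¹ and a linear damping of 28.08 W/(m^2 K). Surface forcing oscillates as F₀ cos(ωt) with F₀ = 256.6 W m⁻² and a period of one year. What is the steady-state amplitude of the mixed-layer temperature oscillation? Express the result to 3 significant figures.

5.54 K

Areal heat capacity C = ρ c_p D = 1024 × 4051 × 44.52 = 1.85×10^8 J m⁻² K⁻¹.
Angular frequency ω = 2π / T = 2π / 3.15×10^7 s = 1.99×10^-7 s⁻¹.
√((Cω)² + λ²) = √((36.8)² + 28.08²) = 46.3 W/(m²·K).
Amplitude A = F₀ / √((Cω)²+λ²) = 256.6 / 46.3 = 5.54 K.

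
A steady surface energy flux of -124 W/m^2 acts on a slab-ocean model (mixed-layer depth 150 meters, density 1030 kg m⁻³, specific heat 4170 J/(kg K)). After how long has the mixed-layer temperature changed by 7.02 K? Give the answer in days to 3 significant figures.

422 days

Areal heat capacity C = ρ c_p D = 1030 × 4170 × 150 = 6.44×10^8 J m⁻² K⁻¹.
Time required: Δt = C ΔT / F = 6.44×10^8 × -7.02 / -124 = 3.65×10^7 s.
In days: 3.65×10^7 s / (86400 s/day) = 422 days.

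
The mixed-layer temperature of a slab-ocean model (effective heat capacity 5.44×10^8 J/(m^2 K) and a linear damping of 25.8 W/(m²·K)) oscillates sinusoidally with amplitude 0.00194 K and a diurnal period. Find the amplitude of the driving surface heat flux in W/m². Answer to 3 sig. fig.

Areal heat capacity C = 5.44×10^8 J/(m^2 K) (given).
ω = 2π / 86400 s = 7.27×10^-5 s⁻¹.
√((Cω)² + λ²) = √((39600)² + 25.8²) = 39600 W/(m²·K).
F₀ = A × √((Cω)²+λ²) = 0.00194 × 39600 = 76.7 W/m².

76.7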